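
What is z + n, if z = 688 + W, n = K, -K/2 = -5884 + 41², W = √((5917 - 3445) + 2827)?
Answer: 9094 + √5299 ≈ 9166.8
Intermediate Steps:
W = √5299 (W = √(2472 + 2827) = √5299 ≈ 72.794)
K = 8406 (K = -2*(-5884 + 41²) = -2*(-5884 + 1681) = -2*(-4203) = 8406)
n = 8406
z = 688 + √5299 ≈ 760.79
z + n = (688 + √5299) + 8406 = 9094 + √5299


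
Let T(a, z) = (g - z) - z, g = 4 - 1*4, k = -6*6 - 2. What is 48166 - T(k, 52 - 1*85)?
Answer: 48100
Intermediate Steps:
k = -38 (k = -36 - 2 = -38)
g = 0 (g = 4 - 4 = 0)
T(a, z) = -2*z (T(a, z) = (0 - z) - z = -z - z = -2*z)
48166 - T(k, 52 - 1*85) = 48166 - (-2)*(52 - 1*85) = 48166 - (-2)*(52 - 85) = 48166 - (-2)*(-33) = 48166 - 1*66 = 48166 - 66 = 48100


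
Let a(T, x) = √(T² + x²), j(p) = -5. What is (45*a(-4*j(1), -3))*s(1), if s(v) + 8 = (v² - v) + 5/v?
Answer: -135*√409 ≈ -2730.2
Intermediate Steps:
s(v) = -8 + v² - v + 5/v (s(v) = -8 + ((v² - v) + 5/v) = -8 + (v² - v + 5/v) = -8 + v² - v + 5/v)
(45*a(-4*j(1), -3))*s(1) = (45*√((-4*(-5))² + (-3)²))*(-8 + 1² - 1*1 + 5/1) = (45*√(20² + 9))*(-8 + 1 - 1 + 5*1) = (45*√(400 + 9))*(-8 + 1 - 1 + 5) = (45*√409)*(-3) = -135*√409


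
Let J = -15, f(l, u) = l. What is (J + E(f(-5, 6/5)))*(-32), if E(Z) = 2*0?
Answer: 480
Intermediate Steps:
E(Z) = 0
(J + E(f(-5, 6/5)))*(-32) = (-15 + 0)*(-32) = -15*(-32) = 480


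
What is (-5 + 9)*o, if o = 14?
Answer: 56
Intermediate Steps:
(-5 + 9)*o = (-5 + 9)*14 = 4*14 = 56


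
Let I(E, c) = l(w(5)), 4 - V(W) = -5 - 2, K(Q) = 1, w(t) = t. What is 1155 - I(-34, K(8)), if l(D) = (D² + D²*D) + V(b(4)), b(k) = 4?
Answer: 994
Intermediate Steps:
V(W) = 11 (V(W) = 4 - (-5 - 2) = 4 - 1*(-7) = 4 + 7 = 11)
l(D) = 11 + D² + D³ (l(D) = (D² + D²*D) + 11 = (D² + D³) + 11 = 11 + D² + D³)
I(E, c) = 161 (I(E, c) = 11 + 5² + 5³ = 11 + 25 + 125 = 161)
1155 - I(-34, K(8)) = 1155 - 1*161 = 1155 - 161 = 994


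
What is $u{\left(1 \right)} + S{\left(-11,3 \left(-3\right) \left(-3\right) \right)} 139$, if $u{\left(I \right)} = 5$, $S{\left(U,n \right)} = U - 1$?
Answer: $-1663$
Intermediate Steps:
$S{\left(U,n \right)} = -1 + U$ ($S{\left(U,n \right)} = U - 1 = -1 + U$)
$u{\left(1 \right)} + S{\left(-11,3 \left(-3\right) \left(-3\right) \right)} 139 = 5 + \left(-1 - 11\right) 139 = 5 - 1668 = -1663$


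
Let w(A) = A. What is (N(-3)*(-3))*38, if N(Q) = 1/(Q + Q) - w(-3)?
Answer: -323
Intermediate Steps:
N(Q) = 3 + 1/(2*Q) (N(Q) = 1/(Q + Q) - 1*(-3) = 1/(2*Q) + 3 = 3 + 1/(2*Q))
(N(-3)*(-3))*38 = ((3 + (½)/(-3))*(-3))*38 = ((3 + (½)*(-⅓))*(-3))*38 = ((3 - ⅙)*(-3))*38 = ((17/6)*(-3))*38 = -17/2*38 = -323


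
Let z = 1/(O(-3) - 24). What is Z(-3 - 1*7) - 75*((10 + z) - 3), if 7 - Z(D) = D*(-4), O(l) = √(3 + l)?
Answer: -4439/8 ≈ -554.88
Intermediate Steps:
Z(D) = 7 + 4*D (Z(D) = 7 - D*(-4) = 7 - (-4)*D = 7 + 4*D)
z = -1/24 (z = 1/(√(3 - 3) - 24) = 1/(√0 - 24) = 1/(0 - 24) = 1/(-24) = -1/24 ≈ -0.041667)
Z(-3 - 1*7) - 75*((10 + z) - 3) = (7 + 4*(-3 - 1*7)) - 75*((10 - 1/24) - 3) = (7 + 4*(-3 - 7)) - 75*(239/24 - 3) = (7 + 4*(-10)) - 75*167/24 = (7 - 40) - 4175/8 = -33 - 4175/8 = -4439/8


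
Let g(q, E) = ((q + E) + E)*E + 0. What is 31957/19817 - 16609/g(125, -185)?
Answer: 159901496/128315075 ≈ 1.2462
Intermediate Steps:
g(q, E) = E*(q + 2*E) (g(q, E) = ((E + q) + E)*E + 0 = (q + 2*E)*E + 0 = E*(q + 2*E) + 0 = E*(q + 2*E))
31957/19817 - 16609/g(125, -185) = 31957/19817 - 16609*(-1/(185*(125 + 2*(-185)))) = 31957*(1/19817) - 16609*(-1/(185*(125 - 370))) = 31957/19817 - 16609/((-185*(-245))) = 31957/19817 - 16609/45325 = 159901496/128315075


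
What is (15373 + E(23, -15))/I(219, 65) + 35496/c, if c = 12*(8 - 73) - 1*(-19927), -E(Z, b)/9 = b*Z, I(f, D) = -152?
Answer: -174201437/1455172 ≈ -119.71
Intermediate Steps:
E(Z, b) = -9*Z*b (E(Z, b) = -9*b*Z = -9*Z*b)
c = 19147 (c = 12*(-65) + 19927 = -780 + 19927 = 19147)
(15373 + E(23, -15))/I(219, 65) + 35496/c = (15373 - 9*23*(-15))/(-152) + 35496/19147 = (15373 + 3105)*(-1/152) + 35496*(1/19147) = 18478*(-1/152) + 35496/19147 = -9239/76 + 35496/19147 = -174201437/1455172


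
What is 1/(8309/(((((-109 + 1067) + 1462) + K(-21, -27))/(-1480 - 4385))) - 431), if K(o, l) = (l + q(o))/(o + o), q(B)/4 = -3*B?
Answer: -6761/139364389 ≈ -4.8513e-5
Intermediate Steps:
q(B) = -12*B (q(B) = 4*(-3*B) = -12*B)
K(o, l) = (l - 12*o)/(2*o) (K(o, l) = (l - 12*o)/(o + o) = (l - 12*o)/((2*o)) = (l - 12*o)*(1/(2*o)) = (l - 12*o)/(2*o))
1/(8309/(((((-109 + 1067) + 1462) + K(-21, -27))/(-1480 - 4385))) - 431) = 1/(8309/(((((-109 + 1067) + 1462) + (-6 + (½)*(-27)/(-21)))/(-1480 - 4385))) - 431) = 1/(8309/((((958 + 1462) + (-6 + (½)*(-27)*(-1/21)))/(-5865))) - 431) = 1/(8309/(((2420 + (-6 + 9/14))*(-1/5865))) - 431) = 1/(8309/(((2420 - 75/14)*(-1/5865))) - 431) = 1/(8309/(((33805/14)*(-1/5865))) - 431) = 1/(8309/(-6761/16422) - 431) = 1/(8309*(-16422/6761) - 431) = 1/(-136450398/6761 - 431) = 1/(-139364389/6761) = -6761/139364389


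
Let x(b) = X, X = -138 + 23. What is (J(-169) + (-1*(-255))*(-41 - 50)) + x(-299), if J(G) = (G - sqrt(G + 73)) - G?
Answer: -23320 - 4*I*sqrt(6) ≈ -23320.0 - 9.798*I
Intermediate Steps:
X = -115
x(b) = -115
J(G) = -sqrt(73 + G) (J(G) = (G - sqrt(73 + G)) - G = -sqrt(73 + G))
(J(-169) + (-1*(-255))*(-41 - 50)) + x(-299) = (-sqrt(73 - 169) + (-1*(-255))*(-41 - 50)) - 115 = (-sqrt(-96) + 255*(-91)) - 115 = (-4*I*sqrt(6) - 23205) - 115 = (-23205 - 4*I*sqrt(6)) - 115 = -23320 - 4*I*sqrt(6)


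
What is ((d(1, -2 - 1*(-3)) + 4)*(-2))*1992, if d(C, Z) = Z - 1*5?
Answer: 0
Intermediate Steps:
d(C, Z) = -5 + Z (d(C, Z) = Z - 5 = -5 + Z)
((d(1, -2 - 1*(-3)) + 4)*(-2))*1992 = (((-5 + (-2 - 1*(-3))) + 4)*(-2))*1992 = (((-5 + (-2 + 3)) + 4)*(-2))*1992 = (((-5 + 1) + 4)*(-2))*1992 = ((-4 + 4)*(-2))*1992 = (0*(-2))*1992 = 0*1992 = 0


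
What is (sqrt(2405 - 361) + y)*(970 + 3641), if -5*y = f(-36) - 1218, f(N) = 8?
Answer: 1115862 + 9222*sqrt(511) ≈ 1.3243e+6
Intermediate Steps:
y = 242 (y = -(8 - 1218)/5 = -1/5*(-1210) = 242)
(sqrt(2405 - 361) + y)*(970 + 3641) = (sqrt(2405 - 361) + 242)*(970 + 3641) = (sqrt(2044) + 242)*4611 = (2*sqrt(511) + 242)*4611 = (242 + 2*sqrt(511))*4611 = 1115862 + 9222*sqrt(511)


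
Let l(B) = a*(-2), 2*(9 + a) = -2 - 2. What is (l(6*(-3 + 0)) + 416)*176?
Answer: 77088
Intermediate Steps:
a = -11 (a = -9 + (-2 - 2)/2 = -9 + (½)*(-4) = -9 - 2 = -11)
l(B) = 22 (l(B) = -11*(-2) = 22)
(l(6*(-3 + 0)) + 416)*176 = (22 + 416)*176 = 438*176 = 77088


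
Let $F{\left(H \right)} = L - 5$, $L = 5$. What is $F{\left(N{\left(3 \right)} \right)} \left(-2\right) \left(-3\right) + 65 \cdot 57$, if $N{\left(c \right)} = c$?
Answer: $3705$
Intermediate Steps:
$F{\left(H \right)} = 0$ ($F{\left(H \right)} = 5 - 5 = 0$)
$F{\left(N{\left(3 \right)} \right)} \left(-2\right) \left(-3\right) + 65 \cdot 57 = 0 \left(-2\right) \left(-3\right) + 65 \cdot 57 = 0 \left(-3\right) + 3705 = 0 + 3705 = 3705$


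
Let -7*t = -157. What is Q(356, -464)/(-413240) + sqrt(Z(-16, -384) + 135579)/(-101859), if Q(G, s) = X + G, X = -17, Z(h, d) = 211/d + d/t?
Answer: -339/413240 - sqrt(7698703589886)/767609424 ≈ -0.0044350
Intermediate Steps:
t = 157/7 (t = -1/7*(-157) = 157/7 ≈ 22.429)
Z(h, d) = 211/d + 7*d/157 (Z(h, d) = 211/d + d/(157/7) = 211/d + d*(7/157) = 211/d + 7*d/157)
Q(G, s) = -17 + G
Q(356, -464)/(-413240) + sqrt(Z(-16, -384) + 135579)/(-101859) = (-17 + 356)/(-413240) + sqrt((211/(-384) + (7/157)*(-384)) + 135579)/(-101859) = 339*(-1/413240) + sqrt((211*(-1/384) - 2688/157) + 135579)*(-1/101859) = -339/413240 + sqrt((-211/384 - 2688/157) + 135579)*(-1/101859) = -339/413240 + sqrt(-1065319/60288 + 135579)*(-1/101859) = -339/413240 + sqrt(8172721433/60288)*(-1/101859) = -339/413240 + (sqrt(7698703589886)/7536)*(-1/101859) = -339/413240 - sqrt(7698703589886)/767609424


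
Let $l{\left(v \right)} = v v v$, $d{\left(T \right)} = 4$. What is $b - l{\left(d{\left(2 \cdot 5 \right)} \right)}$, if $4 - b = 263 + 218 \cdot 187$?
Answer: $-41089$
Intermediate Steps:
$l{\left(v \right)} = v^{3}$ ($l{\left(v \right)} = v^{2} v = v^{3}$)
$b = -41025$ ($b = 4 - \left(263 + 218 \cdot 187\right) = 4 - \left(263 + 40766\right) = 4 - 41029 = -41025$)
$b - l{\left(d{\left(2 \cdot 5 \right)} \right)} = -41025 - 4^{3} = -41025 - 64 = -41089$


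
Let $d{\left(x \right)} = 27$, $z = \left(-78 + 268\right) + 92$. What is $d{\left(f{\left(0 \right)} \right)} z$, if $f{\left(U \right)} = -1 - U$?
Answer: $7614$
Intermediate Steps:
$z = 282$ ($z = 190 + 92 = 282$)
$d{\left(f{\left(0 \right)} \right)} z = 27 \cdot 282 = 7614$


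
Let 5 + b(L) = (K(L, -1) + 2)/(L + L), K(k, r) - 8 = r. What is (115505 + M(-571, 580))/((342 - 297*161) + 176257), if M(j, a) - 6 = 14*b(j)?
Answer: 32958374/36767261 ≈ 0.89641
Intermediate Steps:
K(k, r) = 8 + r
b(L) = -5 + 9/(2*L) (b(L) = -5 + ((8 - 1) + 2)/(L + L) = -5 + (7 + 2)/((2*L)) = -5 + 9*(1/(2*L)) = -5 + 9/(2*L))
M(j, a) = -64 + 63/j (M(j, a) = 6 + 14*(-5 + 9/(2*j)) = 6 + (-70 + 63/j) = -64 + 63/j)
(115505 + M(-571, 580))/((342 - 297*161) + 176257) = (115505 + (-64 + 63/(-571)))/((342 - 297*161) + 176257) = (115505 + (-64 + 63*(-1/571)))/((342 - 47817) + 176257) = (115505 + (-64 - 63/571))/(-47475 + 176257) = (115505 - 36607/571)/128782 = (65916748/571)*(1/128782) = 32958374/36767261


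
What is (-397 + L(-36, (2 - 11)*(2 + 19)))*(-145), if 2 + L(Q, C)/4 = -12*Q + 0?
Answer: -191835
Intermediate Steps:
L(Q, C) = -8 - 48*Q (L(Q, C) = -8 + 4*(-12*Q + 0) = -8 + 4*(-12*Q) = -8 - 48*Q)
(-397 + L(-36, (2 - 11)*(2 + 19)))*(-145) = (-397 + (-8 - 48*(-36)))*(-145) = (-397 + (-8 + 1728))*(-145) = (-397 + 1720)*(-145) = 1323*(-145) = -191835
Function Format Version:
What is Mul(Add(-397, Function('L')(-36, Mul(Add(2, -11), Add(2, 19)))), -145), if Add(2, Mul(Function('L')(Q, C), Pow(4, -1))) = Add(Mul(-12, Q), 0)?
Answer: -191835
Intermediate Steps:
Function('L')(Q, C) = Add(-8, Mul(-48, Q)) (Function('L')(Q, C) = Add(-8, Mul(4, Add(Mul(-12, Q), 0))) = Add(-8, Mul(4, Mul(-12, Q))) = Add(-8, Mul(-48, Q)))
Mul(Add(-397, Function('L')(-36, Mul(Add(2, -11), Add(2, 19)))), -145) = Mul(Add(-397, Add(-8, Mul(-48, -36))), -145) = Mul(Add(-397, Add(-8, 1728)), -145) = Mul(Add(-397, 1720), -145) = Mul(1323, -145) = -191835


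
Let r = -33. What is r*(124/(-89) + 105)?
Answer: -304293/89 ≈ -3419.0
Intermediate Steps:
r*(124/(-89) + 105) = -33*(124/(-89) + 105) = -33*(124*(-1/89) + 105) = -33*(-124/89 + 105) = -33*9221/89 = -304293/89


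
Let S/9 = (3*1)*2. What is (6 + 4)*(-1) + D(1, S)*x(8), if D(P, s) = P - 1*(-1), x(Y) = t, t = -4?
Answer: -18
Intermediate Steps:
S = 54 (S = 9*((3*1)*2) = 9*(3*2) = 9*6 = 54)
x(Y) = -4
D(P, s) = 1 + P (D(P, s) = P + 1 = 1 + P)
(6 + 4)*(-1) + D(1, S)*x(8) = (6 + 4)*(-1) + (1 + 1)*(-4) = 10*(-1) + 2*(-4) = -10 - 8 = -18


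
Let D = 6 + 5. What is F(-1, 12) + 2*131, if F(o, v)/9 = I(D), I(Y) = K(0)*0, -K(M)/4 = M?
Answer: 262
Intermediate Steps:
D = 11
K(M) = -4*M
I(Y) = 0 (I(Y) = -4*0*0 = 0*0 = 0)
F(o, v) = 0 (F(o, v) = 9*0 = 0)
F(-1, 12) + 2*131 = 0 + 2*131 = 0 + 262 = 262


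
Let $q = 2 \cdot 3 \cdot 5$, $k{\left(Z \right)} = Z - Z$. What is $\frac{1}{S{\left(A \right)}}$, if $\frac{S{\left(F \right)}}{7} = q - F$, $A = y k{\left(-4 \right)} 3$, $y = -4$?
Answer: $\frac{1}{210} \approx 0.0047619$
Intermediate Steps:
$k{\left(Z \right)} = 0$
$q = 30$ ($q = 6 \cdot 5 = 30$)
$A = 0$ ($A = \left(-4\right) 0 \cdot 3 = 0 \cdot 3 = 0$)
$S{\left(F \right)} = 210 - 7 F$ ($S{\left(F \right)} = 7 \left(30 - F\right) = 210 - 7 F$)
$\frac{1}{S{\left(A \right)}} = \frac{1}{210 - 0} = \frac{1}{210 + 0} = \frac{1}{210}$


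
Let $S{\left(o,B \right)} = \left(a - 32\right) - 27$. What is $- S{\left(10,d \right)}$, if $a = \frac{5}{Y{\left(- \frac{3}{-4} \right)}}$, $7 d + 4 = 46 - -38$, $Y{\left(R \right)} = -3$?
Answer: $\frac{182}{3} \approx 60.667$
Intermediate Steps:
$d = \frac{80}{7}$ ($d = - \frac{4}{7} + \frac{46 - -38}{7} = - \frac{4}{7} + \frac{46 + 38}{7} = - \frac{4}{7} + \frac{1}{7} \cdot 84 = - \frac{4}{7} + 12 = \frac{80}{7} \approx 11.429$)
$a = - \frac{5}{3}$ ($a = \frac{5}{-3} = 5 \left(- \frac{1}{3}\right) = - \frac{5}{3} \approx -1.6667$)
$S{\left(o,B \right)} = - \frac{182}{3}$ ($S{\left(o,B \right)} = \left(- \frac{5}{3} - 32\right) - 27 = - \frac{101}{3} - 27 = - \frac{182}{3}$)
$- S{\left(10,d \right)} = \left(-1\right) \left(- \frac{182}{3}\right) = \frac{182}{3}$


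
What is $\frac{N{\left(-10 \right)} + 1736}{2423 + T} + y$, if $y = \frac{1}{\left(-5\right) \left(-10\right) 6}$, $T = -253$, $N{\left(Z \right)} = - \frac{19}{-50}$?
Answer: $\frac{130771}{162750} \approx 0.80351$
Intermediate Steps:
$N{\left(Z \right)} = \frac{19}{50}$ ($N{\left(Z \right)} = \left(-19\right) \left(- \frac{1}{50}\right) = \frac{19}{50}$)
$y = \frac{1}{300}$ ($y = \frac{1}{50 \cdot 6} = \frac{1}{300} \approx 0.0033333$)
$\frac{N{\left(-10 \right)} + 1736}{2423 + T} + y = \frac{\frac{19}{50} + 1736}{2423 - 253} + \frac{1}{300} = \frac{86819}{50 \cdot 2170} + \frac{1}{300} = \frac{86819}{50} \cdot \frac{1}{2170} + \frac{1}{300} = \frac{86819}{108500} + \frac{1}{300} = \frac{130771}{162750}$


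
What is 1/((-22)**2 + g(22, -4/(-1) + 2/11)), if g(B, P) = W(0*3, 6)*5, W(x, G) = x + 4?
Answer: 1/504 ≈ 0.0019841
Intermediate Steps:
W(x, G) = 4 + x
g(B, P) = 20 (g(B, P) = (4 + 0*3)*5 = (4 + 0)*5 = 4*5 = 20)
1/((-22)**2 + g(22, -4/(-1) + 2/11)) = 1/((-22)**2 + 20) = 1/(484 + 20) = 1/504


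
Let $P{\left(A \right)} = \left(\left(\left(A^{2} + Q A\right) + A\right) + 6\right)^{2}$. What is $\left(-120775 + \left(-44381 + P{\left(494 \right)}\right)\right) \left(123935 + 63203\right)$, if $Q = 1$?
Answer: $11235678640060672$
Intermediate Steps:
$P{\left(A \right)} = \left(6 + A^{2} + 2 A\right)^{2}$ ($P{\left(A \right)} = \left(\left(\left(A^{2} + 1 A\right) + A\right) + 6\right)^{2} = \left(\left(\left(A^{2} + A\right) + A\right) + 6\right)^{2} = \left(\left(\left(A + A^{2}\right) + A\right) + 6\right)^{2} = \left(\left(A^{2} + 2 A\right) + 6\right)^{2} = \left(6 + A^{2} + 2 A\right)^{2}$)
$\left(-120775 + \left(-44381 + P{\left(494 \right)}\right)\right) \left(123935 + 63203\right) = \left(-120775 - \left(44381 - \left(6 + 494^{2} + 2 \cdot 494\right)^{2}\right)\right) \left(123935 + 63203\right) = \left(-120775 - \left(44381 - \left(6 + 244036 + 988\right)^{2}\right)\right) 187138 = \left(-120775 - \left(44381 - 245030^{2}\right)\right) 187138 = \left(-120775 + \left(-44381 + 60039700900\right)\right) 187138 = \left(-120775 + 60039656519\right) 187138 = 60039535744 \cdot 187138 = 11235678640060672$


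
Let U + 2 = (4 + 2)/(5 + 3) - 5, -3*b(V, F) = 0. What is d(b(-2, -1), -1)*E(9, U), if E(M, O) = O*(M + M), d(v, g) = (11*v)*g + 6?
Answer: -675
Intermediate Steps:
b(V, F) = 0 (b(V, F) = -⅓*0 = 0)
d(v, g) = 6 + 11*g*v (d(v, g) = 11*g*v + 6 = 6 + 11*g*v)
U = -25/4 (U = -2 + ((4 + 2)/(5 + 3) - 5) = -2 + (6/8 - 5) = -2 + (6*(⅛) - 5) = -2 + (¾ - 5) = -2 - 17/4 = -25/4 ≈ -6.2500)
E(M, O) = 2*M*O (E(M, O) = O*(2*M) = 2*M*O)
d(b(-2, -1), -1)*E(9, U) = (6 + 11*(-1)*0)*(2*9*(-25/4)) = (6 + 0)*(-225/2) = 6*(-225/2) = -675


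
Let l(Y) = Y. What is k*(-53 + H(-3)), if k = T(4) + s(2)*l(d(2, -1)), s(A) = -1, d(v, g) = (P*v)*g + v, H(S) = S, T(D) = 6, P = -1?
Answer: -112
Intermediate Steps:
d(v, g) = v - g*v (d(v, g) = (-v)*g + v = -g*v + v = v - g*v)
k = 2 (k = 6 - 2*(1 - 1*(-1)) = 6 - 2*(1 + 1) = 6 - 2*2 = 6 - 1*4 = 6 - 4 = 2)
k*(-53 + H(-3)) = 2*(-53 - 3) = 2*(-56) = -112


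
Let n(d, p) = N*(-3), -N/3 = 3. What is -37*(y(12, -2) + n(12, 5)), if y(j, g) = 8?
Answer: -1295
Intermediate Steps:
N = -9 (N = -3*3 = -9)
n(d, p) = 27 (n(d, p) = -9*(-3) = 27)
-37*(y(12, -2) + n(12, 5)) = -37*(8 + 27) = -37*35 = -1295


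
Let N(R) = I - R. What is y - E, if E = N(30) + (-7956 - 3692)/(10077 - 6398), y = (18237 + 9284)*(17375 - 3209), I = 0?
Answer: 110331092924/283 ≈ 3.8986e+8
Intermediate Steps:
N(R) = -R (N(R) = 0 - R = -R)
y = 389862486 (y = 27521*14166 = 389862486)
E = -9386/283 (E = -1*30 + (-7956 - 3692)/(10077 - 6398) = -30 - 11648/3679 = -30 - 11648*1/3679 = -30 - 896/283 = -9386/283 ≈ -33.166)
y - E = 389862486 - 1*(-9386/283) = 389862486 + 9386/283 = 110331092924/283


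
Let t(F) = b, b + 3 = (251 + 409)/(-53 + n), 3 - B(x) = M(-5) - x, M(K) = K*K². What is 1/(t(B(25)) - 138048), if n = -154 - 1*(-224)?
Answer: -17/2346207 ≈ -7.2457e-6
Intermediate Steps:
M(K) = K³
B(x) = 128 + x (B(x) = 3 - ((-5)³ - x) = 3 - (-125 - x) = 3 + (125 + x) = 128 + x)
n = 70 (n = -154 + 224 = 70)
b = 609/17 (b = -3 + (251 + 409)/(-53 + 70) = -3 + 660/17 = 609/17 ≈ 35.824)
t(F) = 609/17
1/(t(B(25)) - 138048) = 1/(609/17 - 138048) = 1/(-2346207/17) = -17/2346207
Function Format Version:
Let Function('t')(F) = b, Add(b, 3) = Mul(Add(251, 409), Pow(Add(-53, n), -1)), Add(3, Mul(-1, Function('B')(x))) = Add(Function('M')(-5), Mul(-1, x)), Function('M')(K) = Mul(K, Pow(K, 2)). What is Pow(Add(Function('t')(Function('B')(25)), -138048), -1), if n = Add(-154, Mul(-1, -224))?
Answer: Rational(-17, 2346207) ≈ -7.2457e-6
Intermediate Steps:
Function('M')(K) = Pow(K, 3)
Function('B')(x) = Add(128, x) (Function('B')(x) = Add(3, Mul(-1, Add(Pow(-5, 3), Mul(-1, x)))) = Add(3, Mul(-1, Add(-125, Mul(-1, x)))) = Add(3, Add(125, x)) = Add(128, x))
n = 70 (n = Add(-154, 224) = 70)
b = Rational(609, 17) (b = Add(-3, Mul(Add(251, 409), Pow(Add(-53, 70), -1))) = Add(-3, Mul(660, Pow(17, -1))) = Add(-3, Mul(660, Rational(1, 17))) = Add(-3, Rational(660, 17)) = Rational(609, 17) ≈ 35.824)
Function('t')(F) = Rational(609, 17)
Pow(Add(Function('t')(Function('B')(25)), -138048), -1) = Pow(Add(Rational(609, 17), -138048), -1) = Pow(Rational(-2346207, 17), -1) = Rational(-17, 2346207)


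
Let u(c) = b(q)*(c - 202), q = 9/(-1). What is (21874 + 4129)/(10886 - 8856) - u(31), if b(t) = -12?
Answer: -4139557/2030 ≈ -2039.2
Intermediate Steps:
q = -9 (q = 9*(-1) = -9)
u(c) = 2424 - 12*c (u(c) = -12*(c - 202) = -12*(-202 + c) = 2424 - 12*c)
(21874 + 4129)/(10886 - 8856) - u(31) = (21874 + 4129)/(10886 - 8856) - (2424 - 12*31) = 26003/2030 - (2424 - 372) = 26003*(1/2030) - 1*2052 = 26003/2030 - 2052 = -4139557/2030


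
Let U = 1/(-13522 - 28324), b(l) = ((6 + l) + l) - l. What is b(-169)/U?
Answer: 6820898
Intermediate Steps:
b(l) = 6 + l (b(l) = (6 + 2*l) - l = 6 + l)
U = -1/41846 (U = 1/(-41846) = -1/41846 ≈ -2.3897e-5)
b(-169)/U = (6 - 169)/(-1/41846) = -163*(-41846) = 6820898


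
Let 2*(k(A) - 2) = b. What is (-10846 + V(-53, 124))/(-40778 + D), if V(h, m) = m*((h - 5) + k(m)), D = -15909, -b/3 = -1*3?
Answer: 17232/56687 ≈ 0.30399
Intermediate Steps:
b = 9 (b = -(-3)*3 = -3*(-3) = 9)
k(A) = 13/2 (k(A) = 2 + (½)*9 = 2 + 9/2 = 13/2)
V(h, m) = m*(3/2 + h) (V(h, m) = m*((h - 5) + 13/2) = m*((-5 + h) + 13/2) = m*(3/2 + h))
(-10846 + V(-53, 124))/(-40778 + D) = (-10846 + (½)*124*(3 + 2*(-53)))/(-40778 - 15909) = (-10846 + (½)*124*(3 - 106))/(-56687) = (-10846 + (½)*124*(-103))*(-1/56687) = (-10846 - 6386)*(-1/56687) = -17232*(-1/56687) = 17232/56687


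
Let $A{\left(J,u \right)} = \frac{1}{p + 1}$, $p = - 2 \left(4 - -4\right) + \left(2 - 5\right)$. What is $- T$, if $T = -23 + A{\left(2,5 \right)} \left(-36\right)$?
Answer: $21$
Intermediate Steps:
$p = -19$ ($p = - 2 \left(4 + 4\right) - 3 = \left(-2\right) 8 - 3 = -16 - 3 = -19$)
$A{\left(J,u \right)} = - \frac{1}{18}$ ($A{\left(J,u \right)} = \frac{1}{-19 + 1} = \frac{1}{-18} = - \frac{1}{18}$)
$T = -21$ ($T = -23 - -2 = -23 + 2 = -21$)
$- T = \left(-1\right) \left(-21\right) = 21$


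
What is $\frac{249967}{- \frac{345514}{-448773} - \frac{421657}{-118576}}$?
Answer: $\frac{1023205443050832}{17707534225} \approx 57784.0$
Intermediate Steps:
$\frac{249967}{- \frac{345514}{-448773} - \frac{421657}{-118576}} = \frac{249967}{\left(-345514\right) \left(- \frac{1}{448773}\right) - - \frac{421657}{118576}} = \frac{249967}{\frac{26578}{34521} + \frac{421657}{118576}} = \frac{249967}{\frac{17707534225}{4093362096}} = 249967 \cdot \frac{4093362096}{17707534225} = \frac{1023205443050832}{17707534225}$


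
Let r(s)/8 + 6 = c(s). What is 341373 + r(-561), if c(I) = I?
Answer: 336837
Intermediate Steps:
r(s) = -48 + 8*s
341373 + r(-561) = 341373 + (-48 + 8*(-561)) = 341373 + (-48 - 4488) = 341373 - 4536 = 336837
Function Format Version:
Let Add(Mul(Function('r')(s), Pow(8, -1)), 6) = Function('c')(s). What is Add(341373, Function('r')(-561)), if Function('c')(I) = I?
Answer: 336837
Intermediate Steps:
Function('r')(s) = Add(-48, Mul(8, s))
Add(341373, Function('r')(-561)) = Add(341373, Add(-48, Mul(8, -561))) = Add(341373, Add(-48, -4488)) = Add(341373, -4536) = 336837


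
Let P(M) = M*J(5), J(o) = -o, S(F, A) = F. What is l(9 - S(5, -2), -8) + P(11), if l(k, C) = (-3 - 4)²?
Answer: -6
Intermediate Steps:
l(k, C) = 49 (l(k, C) = (-7)² = 49)
P(M) = -5*M (P(M) = M*(-1*5) = M*(-5) = -5*M)
l(9 - S(5, -2), -8) + P(11) = 49 - 5*11 = 49 - 55 = -6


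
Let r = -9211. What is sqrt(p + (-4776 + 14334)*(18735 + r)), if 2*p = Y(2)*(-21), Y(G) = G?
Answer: sqrt(91030371) ≈ 9541.0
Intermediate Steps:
p = -21 (p = (2*(-21))/2 = (1/2)*(-42) = -21)
sqrt(p + (-4776 + 14334)*(18735 + r)) = sqrt(-21 + (-4776 + 14334)*(18735 - 9211)) = sqrt(-21 + 9558*9524) = sqrt(-21 + 91030392) = sqrt(91030371)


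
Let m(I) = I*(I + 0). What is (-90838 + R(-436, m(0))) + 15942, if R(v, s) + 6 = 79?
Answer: -74823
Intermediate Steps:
m(I) = I² (m(I) = I*I = I²)
R(v, s) = 73 (R(v, s) = -6 + 79 = 73)
(-90838 + R(-436, m(0))) + 15942 = (-90838 + 73) + 15942 = -90765 + 15942 = -74823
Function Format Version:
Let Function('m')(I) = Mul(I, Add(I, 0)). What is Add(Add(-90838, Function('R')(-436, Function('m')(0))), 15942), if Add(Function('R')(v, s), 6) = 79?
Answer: -74823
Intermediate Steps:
Function('m')(I) = Pow(I, 2) (Function('m')(I) = Mul(I, I) = Pow(I, 2))
Function('R')(v, s) = 73 (Function('R')(v, s) = Add(-6, 79) = 73)
Add(Add(-90838, Function('R')(-436, Function('m')(0))), 15942) = Add(Add(-90838, 73), 15942) = Add(-90765, 15942) = -74823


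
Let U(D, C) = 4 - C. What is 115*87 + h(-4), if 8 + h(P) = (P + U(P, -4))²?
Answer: 10013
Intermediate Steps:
h(P) = -8 + (8 + P)² (h(P) = -8 + (P + (4 - 1*(-4)))² = -8 + (P + (4 + 4))² = -8 + (P + 8)² = -8 + (8 + P)²)
115*87 + h(-4) = 115*87 + (-8 + (8 - 4)²) = 10005 + (-8 + 4²) = 10005 + (-8 + 16) = 10005 + 8 = 10013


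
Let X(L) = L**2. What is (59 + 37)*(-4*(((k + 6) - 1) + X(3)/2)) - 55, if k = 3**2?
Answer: -7159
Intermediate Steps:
k = 9
(59 + 37)*(-4*(((k + 6) - 1) + X(3)/2)) - 55 = (59 + 37)*(-4*(((9 + 6) - 1) + 3**2/2)) - 55 = 96*(-4*((15 - 1) + 9*(1/2))) - 55 = 96*(-4*(14 + 9/2)) - 55 = 96*(-4*37/2) - 55 = 96*(-74) - 55 = -7104 - 55 = -7159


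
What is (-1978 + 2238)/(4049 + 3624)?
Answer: 260/7673 ≈ 0.033885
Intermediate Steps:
(-1978 + 2238)/(4049 + 3624) = 260/7673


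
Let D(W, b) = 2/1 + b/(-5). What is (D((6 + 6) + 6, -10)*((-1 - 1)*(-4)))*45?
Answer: 1440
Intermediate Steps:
D(W, b) = 2 - b/5 (D(W, b) = 2*1 + b*(-1/5) = 2 - b/5)
(D((6 + 6) + 6, -10)*((-1 - 1)*(-4)))*45 = ((2 - 1/5*(-10))*((-1 - 1)*(-4)))*45 = ((2 + 2)*(-2*(-4)))*45 = (4*8)*45 = 32*45 = 1440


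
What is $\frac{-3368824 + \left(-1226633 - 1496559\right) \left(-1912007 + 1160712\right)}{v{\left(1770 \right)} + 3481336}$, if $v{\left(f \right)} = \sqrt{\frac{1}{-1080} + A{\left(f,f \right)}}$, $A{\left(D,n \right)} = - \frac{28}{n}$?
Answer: $\frac{453847298026990222494720}{772267305976774187} - \frac{12275502988896 i \sqrt{1888590}}{772267305976774187} \approx 5.8768 \cdot 10^{5} - 0.021844 i$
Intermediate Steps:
$v{\left(f \right)} = \sqrt{- \frac{1}{1080} - \frac{28}{f}}$ ($v{\left(f \right)} = \sqrt{\frac{1}{-1080} - \frac{28}{f}} = \sqrt{- \frac{1}{1080} - \frac{28}{f}}$)
$\frac{-3368824 + \left(-1226633 - 1496559\right) \left(-1912007 + 1160712\right)}{v{\left(1770 \right)} + 3481336} = \frac{-3368824 + \left(-1226633 - 1496559\right) \left(-1912007 + 1160712\right)}{\frac{\sqrt{30} \sqrt{\frac{-30240 - 1770}{1770}}}{180} + 3481336} = \frac{-3368824 - -2045920533640}{\frac{\sqrt{30} \sqrt{\frac{-30240 - 1770}{1770}}}{180} + 3481336} = \frac{-3368824 + 2045920533640}{\frac{\sqrt{30} \sqrt{\frac{1}{1770} \left(-32010\right)}}{180} + 3481336} = \frac{2045917164816}{\frac{\sqrt{30} \sqrt{- \frac{1067}{59}}}{180} + 3481336} = \frac{2045917164816}{\frac{\sqrt{30} \frac{i \sqrt{62953}}{59}}{180} + 3481336} = \frac{2045917164816}{\frac{i \sqrt{1888590}}{10620} + 3481336} = \frac{2045917164816}{3481336 + \frac{i \sqrt{1888590}}{10620}}$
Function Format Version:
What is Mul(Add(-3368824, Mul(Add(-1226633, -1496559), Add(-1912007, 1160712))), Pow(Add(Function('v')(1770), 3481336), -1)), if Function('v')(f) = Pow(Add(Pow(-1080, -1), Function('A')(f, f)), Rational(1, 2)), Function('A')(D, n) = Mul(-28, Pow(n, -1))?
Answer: Add(Rational(453847298026990222494720, 772267305976774187), Mul(Rational(-12275502988896, 772267305976774187), I, Pow(1888590, Rational(1, 2)))) ≈ Add(5.8768e+5, Mul(-0.021844, I))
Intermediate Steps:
Function('v')(f) = Pow(Add(Rational(-1, 1080), Mul(-28, Pow(f, -1))), Rational(1, 2)) (Function('v')(f) = Pow(Add(Pow(-1080, -1), Mul(-28, Pow(f, -1))), Rational(1, 2)) = Pow(Add(Rational(-1, 1080), Mul(-28, Pow(f, -1))), Rational(1, 2)))
Mul(Add(-3368824, Mul(Add(-1226633, -1496559), Add(-1912007, 1160712))), Pow(Add(Function('v')(1770), 3481336), -1)) = Mul(Add(-3368824, Mul(Add(-1226633, -1496559), Add(-1912007, 1160712))), Pow(Add(Mul(Rational(1, 180), Pow(30, Rational(1, 2)), Pow(Mul(Pow(1770, -1), Add(-30240, Mul(-1, 1770))), Rational(1, 2))), 3481336), -1)) = Mul(Add(-3368824, Mul(-2723192, -751295)), Pow(Add(Mul(Rational(1, 180), Pow(30, Rational(1, 2)), Pow(Mul(Rational(1, 1770), Add(-30240, -1770)), Rational(1, 2))), 3481336), -1)) = Mul(Add(-3368824, 2045920533640), Pow(Add(Mul(Rational(1, 180), Pow(30, Rational(1, 2)), Pow(Mul(Rational(1, 1770), -32010), Rational(1, 2))), 3481336), -1)) = Mul(2045917164816, Pow(Add(Mul(Rational(1, 180), Pow(30, Rational(1, 2)), Pow(Rational(-1067, 59), Rational(1, 2))), 3481336), -1)) = Mul(2045917164816, Pow(Add(Mul(Rational(1, 180), Pow(30, Rational(1, 2)), Mul(Rational(1, 59), I, Pow(62953, Rational(1, 2)))), 3481336), -1)) = Mul(2045917164816, Pow(Add(Mul(Rational(1, 10620), I, Pow(1888590, Rational(1, 2))), 3481336), -1)) = Mul(2045917164816, Pow(Add(3481336, Mul(Rational(1, 10620), I, Pow(1888590, Rational(1, 2)))), -1))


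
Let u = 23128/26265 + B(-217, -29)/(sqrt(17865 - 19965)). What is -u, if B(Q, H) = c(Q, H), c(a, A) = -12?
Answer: -23128/26265 - 2*I*sqrt(21)/35 ≈ -0.88056 - 0.26186*I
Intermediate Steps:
B(Q, H) = -12
u = 23128/26265 + 2*I*sqrt(21)/35 (u = 23128/26265 - 12/sqrt(17865 - 19965) = 23128*(1/26265) - 12*(-I*sqrt(21)/210) = 23128/26265 - 12*(-I*sqrt(21)/210) = 23128/26265 - (-2)*I*sqrt(21)/35 = 23128/26265 + 2*I*sqrt(21)/35 ≈ 0.88056 + 0.26186*I)
-u = -(23128/26265 + 2*I*sqrt(21)/35) = -23128/26265 - 2*I*sqrt(21)/35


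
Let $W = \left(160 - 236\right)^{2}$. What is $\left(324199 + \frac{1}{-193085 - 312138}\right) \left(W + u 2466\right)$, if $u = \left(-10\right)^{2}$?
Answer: $\frac{41337369516309376}{505223} \approx 8.182 \cdot 10^{10}$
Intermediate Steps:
$u = 100$
$W = 5776$ ($W = \left(-76\right)^{2} = 5776$)
$\left(324199 + \frac{1}{-193085 - 312138}\right) \left(W + u 2466\right) = \left(324199 + \frac{1}{-193085 - 312138}\right) \left(5776 + 100 \cdot 2466\right) = \left(324199 + \frac{1}{-505223}\right) \left(5776 + 246600\right) = \left(324199 - \frac{1}{505223}\right) 252376 = \frac{163792791376}{505223} \cdot 252376 = \frac{41337369516309376}{505223}$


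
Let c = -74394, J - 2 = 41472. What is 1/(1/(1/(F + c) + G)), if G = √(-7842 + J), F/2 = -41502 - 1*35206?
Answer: -1/227810 + 4*√2102 ≈ 183.39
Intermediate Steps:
J = 41474 (J = 2 + 41472 = 41474)
F = -153416 (F = 2*(-41502 - 1*35206) = 2*(-41502 - 35206) = 2*(-76708) = -153416)
G = 4*√2102 (G = √(-7842 + 41474) = √33632 = 4*√2102 ≈ 183.39)
1/(1/(1/(F + c) + G)) = 1/(1/(1/(-153416 - 74394) + 4*√2102)) = 1/(1/(1/(-227810) + 4*√2102)) = 1/(1/(-1/227810 + 4*√2102)) = -1/227810 + 4*√2102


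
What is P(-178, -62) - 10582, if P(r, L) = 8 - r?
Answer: -10396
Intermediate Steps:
P(-178, -62) - 10582 = (8 - 1*(-178)) - 10582 = (8 + 178) - 10582 = 186 - 10582 = -10396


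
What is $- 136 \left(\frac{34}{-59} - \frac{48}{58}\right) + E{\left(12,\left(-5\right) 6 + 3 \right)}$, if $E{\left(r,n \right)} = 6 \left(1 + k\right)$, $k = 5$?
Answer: $\frac{388268}{1711} \approx 226.92$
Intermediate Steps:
$E{\left(r,n \right)} = 36$ ($E{\left(r,n \right)} = 6 \left(1 + 5\right) = 6 \cdot 6 = 36$)
$- 136 \left(\frac{34}{-59} - \frac{48}{58}\right) + E{\left(12,\left(-5\right) 6 + 3 \right)} = - 136 \left(\frac{34}{-59} - \frac{48}{58}\right) + 36 = - 136 \left(34 \left(- \frac{1}{59}\right) - \frac{24}{29}\right) + 36 = - 136 \left(- \frac{34}{59} - \frac{24}{29}\right) + 36 = \left(-136\right) \left(- \frac{2402}{1711}\right) + 36 = \frac{326672}{1711} + 36 = \frac{388268}{1711}$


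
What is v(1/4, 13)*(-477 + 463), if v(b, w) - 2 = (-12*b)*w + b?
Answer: 1029/2 ≈ 514.50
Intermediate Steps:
v(b, w) = 2 + b - 12*b*w (v(b, w) = 2 + ((-12*b)*w + b) = 2 + (-12*b*w + b) = 2 + (b - 12*b*w) = 2 + b - 12*b*w)
v(1/4, 13)*(-477 + 463) = (2 + 1/4 - 12*13/4)*(-477 + 463) = (2 + ¼ - 12*¼*13)*(-14) = (2 + ¼ - 39)*(-14) = -147/4*(-14) = 1029/2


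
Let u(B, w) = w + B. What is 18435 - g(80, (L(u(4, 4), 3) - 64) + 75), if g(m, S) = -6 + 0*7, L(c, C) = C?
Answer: 18441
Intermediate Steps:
u(B, w) = B + w
g(m, S) = -6 (g(m, S) = -6 + 0 = -6)
18435 - g(80, (L(u(4, 4), 3) - 64) + 75) = 18435 - 1*(-6) = 18435 + 6 = 18441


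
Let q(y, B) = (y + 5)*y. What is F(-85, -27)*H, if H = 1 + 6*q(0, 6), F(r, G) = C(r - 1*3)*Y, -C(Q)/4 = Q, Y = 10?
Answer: 3520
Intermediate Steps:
C(Q) = -4*Q
q(y, B) = y*(5 + y) (q(y, B) = (5 + y)*y = y*(5 + y))
F(r, G) = 120 - 40*r (F(r, G) = -4*(r - 1*3)*10 = -4*(r - 3)*10 = -4*(-3 + r)*10 = (12 - 4*r)*10 = 120 - 40*r)
H = 1 (H = 1 + 6*(0*(5 + 0)) = 1 + 6*(0*5) = 1 + 6*0 = 1 + 0 = 1)
F(-85, -27)*H = (120 - 40*(-85))*1 = (120 + 3400)*1 = 3520*1 = 3520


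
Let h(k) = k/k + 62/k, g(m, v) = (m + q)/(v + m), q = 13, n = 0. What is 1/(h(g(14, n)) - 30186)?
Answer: -27/814127 ≈ -3.3164e-5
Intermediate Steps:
g(m, v) = (13 + m)/(m + v) (g(m, v) = (m + 13)/(v + m) = (13 + m)/(m + v))
h(k) = 1 + 62/k
1/(h(g(14, n)) - 30186) = 1/((62 + (13 + 14)/(14 + 0))/(((13 + 14)/(14 + 0))) - 30186) = 1/((62 + 27/14)/((27/14)) - 30186) = 1/((62 + (1/14)*27)/(((1/14)*27)) - 30186) = 1/((62 + 27/14)/(27/14) - 30186) = 1/((14/27)*(895/14) - 30186) = 1/(895/27 - 30186) = 1/(-814127/27) = -27/814127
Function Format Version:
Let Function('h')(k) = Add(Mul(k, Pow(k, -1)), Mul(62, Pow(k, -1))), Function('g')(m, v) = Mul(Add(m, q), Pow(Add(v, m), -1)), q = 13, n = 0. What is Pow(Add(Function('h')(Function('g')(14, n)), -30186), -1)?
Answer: Rational(-27, 814127) ≈ -3.3164e-5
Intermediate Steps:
Function('g')(m, v) = Mul(Pow(Add(m, v), -1), Add(13, m)) (Function('g')(m, v) = Mul(Add(m, 13), Pow(Add(v, m), -1)) = Mul(Add(13, m), Pow(Add(m, v), -1)) = Mul(Pow(Add(m, v), -1), Add(13, m)))
Function('h')(k) = Add(1, Mul(62, Pow(k, -1)))
Pow(Add(Function('h')(Function('g')(14, n)), -30186), -1) = Pow(Add(Mul(Pow(Mul(Pow(Add(14, 0), -1), Add(13, 14)), -1), Add(62, Mul(Pow(Add(14, 0), -1), Add(13, 14)))), -30186), -1) = Pow(Add(Mul(Pow(Mul(Pow(14, -1), 27), -1), Add(62, Mul(Pow(14, -1), 27))), -30186), -1) = Pow(Add(Mul(Pow(Mul(Rational(1, 14), 27), -1), Add(62, Mul(Rational(1, 14), 27))), -30186), -1) = Pow(Add(Mul(Pow(Rational(27, 14), -1), Add(62, Rational(27, 14))), -30186), -1) = Pow(Add(Mul(Rational(14, 27), Rational(895, 14)), -30186), -1) = Pow(Add(Rational(895, 27), -30186), -1) = Pow(Rational(-814127, 27), -1) = Rational(-27, 814127)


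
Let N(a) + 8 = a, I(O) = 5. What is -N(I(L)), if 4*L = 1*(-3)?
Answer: 3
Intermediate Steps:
L = -3/4 (L = (1*(-3))/4 = (1/4)*(-3) = -3/4 ≈ -0.75000)
N(a) = -8 + a
-N(I(L)) = -(-8 + 5) = -1*(-3) = 3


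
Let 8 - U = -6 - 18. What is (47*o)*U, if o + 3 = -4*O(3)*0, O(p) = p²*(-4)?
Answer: -4512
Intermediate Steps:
O(p) = -4*p²
o = -3 (o = -3 - (-16)*3²*0 = -3 - (-16)*9*0 = -3 - 4*(-36)*0 = -3 + 144*0 = -3 + 0 = -3)
U = 32 (U = 8 - (-6 - 18) = 8 - 1*(-24) = 8 + 24 = 32)
(47*o)*U = (47*(-3))*32 = -141*32 = -4512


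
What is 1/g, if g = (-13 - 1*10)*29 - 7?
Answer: -1/674 ≈ -0.0014837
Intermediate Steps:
g = -674 (g = (-13 - 10)*29 - 7 = -23*29 - 7 = -667 - 7 = -674)
1/g = 1/(-674) = -1/674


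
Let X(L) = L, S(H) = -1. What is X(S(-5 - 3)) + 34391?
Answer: 34390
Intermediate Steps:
X(S(-5 - 3)) + 34391 = -1 + 34391 = 34390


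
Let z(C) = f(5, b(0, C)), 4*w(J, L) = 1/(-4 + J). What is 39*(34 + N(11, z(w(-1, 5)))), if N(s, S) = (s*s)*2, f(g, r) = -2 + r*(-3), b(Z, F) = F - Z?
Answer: 10764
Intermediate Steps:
w(J, L) = 1/(4*(-4 + J))
f(g, r) = -2 - 3*r
z(C) = -2 - 3*C (z(C) = -2 - 3*(C - 1*0) = -2 - 3*(C + 0) = -2 - 3*C)
N(s, S) = 2*s**2 (N(s, S) = s**2*2 = 2*s**2)
39*(34 + N(11, z(w(-1, 5)))) = 39*(34 + 2*11**2) = 39*(34 + 2*121) = 39*(34 + 242) = 39*276 = 10764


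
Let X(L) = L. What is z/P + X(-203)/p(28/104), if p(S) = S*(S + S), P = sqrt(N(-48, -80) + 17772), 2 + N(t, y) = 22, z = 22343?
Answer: -9802/7 + 22343*sqrt(278)/2224 ≈ -1232.8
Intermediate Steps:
N(t, y) = 20 (N(t, y) = -2 + 22 = 20)
P = 8*sqrt(278) (P = sqrt(20 + 17772) = sqrt(17792) = 8*sqrt(278) ≈ 133.39)
p(S) = 2*S**2 (p(S) = S*(2*S) = 2*S**2)
z/P + X(-203)/p(28/104) = 22343/((8*sqrt(278))) - 203/(2*(28/104)**2) = 22343*(sqrt(278)/2224) - 203/(2*(28*(1/104))**2) = 22343*sqrt(278)/2224 - 203/(2*(7/26)**2) = 22343*sqrt(278)/2224 - 203/(2*(49/676)) = 22343*sqrt(278)/2224 - 203/49/338 = 22343*sqrt(278)/2224 - 203*338/49 = 22343*sqrt(278)/2224 - 9802/7 = -9802/7 + 22343*sqrt(278)/2224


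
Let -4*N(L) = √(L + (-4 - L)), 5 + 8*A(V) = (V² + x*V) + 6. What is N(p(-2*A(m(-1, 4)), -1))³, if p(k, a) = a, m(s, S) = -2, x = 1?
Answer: I/8 ≈ 0.125*I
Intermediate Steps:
A(V) = ⅛ + V/8 + V²/8 (A(V) = -5/8 + ((V² + 1*V) + 6)/8 = -5/8 + ((V² + V) + 6)/8 = -5/8 + ((V + V²) + 6)/8 = -5/8 + (6 + V + V²)/8 = -5/8 + (¾ + V/8 + V²/8) = ⅛ + V/8 + V²/8)
N(L) = -I/2 (N(L) = -√(L + (-4 - L))/4 = -I/2)
N(p(-2*A(m(-1, 4)), -1))³ = (-I/2)³ = I/8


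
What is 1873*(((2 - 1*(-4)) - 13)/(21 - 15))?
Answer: -13111/6 ≈ -2185.2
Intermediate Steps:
1873*(((2 - 1*(-4)) - 13)/(21 - 15)) = 1873*(((2 + 4) - 13)/6) = 1873*((6 - 13)*(⅙)) = 1873*(-7*⅙) = 1873*(-7/6) = -13111/6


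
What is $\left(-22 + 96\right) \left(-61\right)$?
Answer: $-4514$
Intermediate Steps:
$\left(-22 + 96\right) \left(-61\right) = 74 \left(-61\right) = -4514$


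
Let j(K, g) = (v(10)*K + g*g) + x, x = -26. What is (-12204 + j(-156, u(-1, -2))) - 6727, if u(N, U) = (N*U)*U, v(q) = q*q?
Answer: -34541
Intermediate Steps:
v(q) = q²
u(N, U) = N*U²
j(K, g) = -26 + g² + 100*K (j(K, g) = (10²*K + g*g) - 26 = (100*K + g²) - 26 = (g² + 100*K) - 26 = -26 + g² + 100*K)
(-12204 + j(-156, u(-1, -2))) - 6727 = (-12204 + (-26 + (-1*(-2)²)² + 100*(-156))) - 6727 = (-12204 + (-26 + (-1*4)² - 15600)) - 6727 = (-12204 + (-26 + (-4)² - 15600)) - 6727 = (-12204 + (-26 + 16 - 15600)) - 6727 = (-12204 - 15610) - 6727 = -27814 - 6727 = -34541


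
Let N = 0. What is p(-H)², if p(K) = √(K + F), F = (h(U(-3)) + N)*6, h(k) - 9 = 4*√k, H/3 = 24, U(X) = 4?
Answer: 30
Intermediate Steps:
H = 72 (H = 3*24 = 72)
h(k) = 9 + 4*√k
F = 102 (F = ((9 + 4*√4) + 0)*6 = ((9 + 4*2) + 0)*6 = ((9 + 8) + 0)*6 = (17 + 0)*6 = 17*6 = 102)
p(K) = √(102 + K) (p(K) = √(K + 102) = √(102 + K))
p(-H)² = (√(102 - 1*72))² = (√(102 - 72))² = (√30)² = 30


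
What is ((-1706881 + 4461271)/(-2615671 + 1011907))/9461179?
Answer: -459065/2528916379626 ≈ -1.8153e-7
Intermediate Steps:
((-1706881 + 4461271)/(-2615671 + 1011907))/9461179 = (2754390/(-1603764))*(1/9461179) = (2754390*(-1/1603764))*(1/9461179) = -459065/267294*1/9461179 = -459065/2528916379626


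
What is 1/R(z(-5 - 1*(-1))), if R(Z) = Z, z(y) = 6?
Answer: ⅙ ≈ 0.16667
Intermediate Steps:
1/R(z(-5 - 1*(-1))) = 1/6 = ⅙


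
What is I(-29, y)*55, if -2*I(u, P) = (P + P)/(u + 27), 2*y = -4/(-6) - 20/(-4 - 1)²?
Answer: -11/6 ≈ -1.8333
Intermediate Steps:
y = -1/15 (y = (-4/(-6) - 20/(-4 - 1)²)/2 = (-4*(-⅙) - 20/((-5)²))/2 = (⅔ - 20/25)/2 = (⅔ - 20*1/25)/2 = (⅔ - ⅘)/2 = (½)*(-2/15) = -1/15 ≈ -0.066667)
I(u, P) = -P/(27 + u) (I(u, P) = -(P + P)/(2*(u + 27)) = -2*P/(2*(27 + u)) = -P/(27 + u))
I(-29, y)*55 = -1*(-1/15)/(27 - 29)*55 = -1*(-1/15)/(-2)*55 = -1*(-1/15)*(-½)*55 = -1/30*55 = -11/6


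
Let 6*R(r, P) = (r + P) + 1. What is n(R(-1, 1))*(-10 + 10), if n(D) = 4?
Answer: 0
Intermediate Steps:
R(r, P) = ⅙ + P/6 + r/6 (R(r, P) = ((r + P) + 1)/6 = ((P + r) + 1)/6 = (1 + P + r)/6 = ⅙ + P/6 + r/6)
n(R(-1, 1))*(-10 + 10) = 4*(-10 + 10) = 4*0 = 0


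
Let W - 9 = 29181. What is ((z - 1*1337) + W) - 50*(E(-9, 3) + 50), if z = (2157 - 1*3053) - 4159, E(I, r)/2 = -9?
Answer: 21198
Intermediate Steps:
E(I, r) = -18 (E(I, r) = 2*(-9) = -18)
z = -5055 (z = (2157 - 3053) - 4159 = -896 - 4159 = -5055)
W = 29190 (W = 9 + 29181 = 29190)
((z - 1*1337) + W) - 50*(E(-9, 3) + 50) = ((-5055 - 1*1337) + 29190) - 50*(-18 + 50) = ((-5055 - 1337) + 29190) - 50*32 = (-6392 + 29190) - 1600 = 22798 - 1600 = 21198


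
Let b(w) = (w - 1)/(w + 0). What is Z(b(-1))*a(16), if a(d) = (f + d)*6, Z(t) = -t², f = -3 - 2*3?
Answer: -168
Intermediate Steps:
f = -9 (f = -3 - 6 = -9)
b(w) = (-1 + w)/w
a(d) = -54 + 6*d (a(d) = (-9 + d)*6 = -54 + 6*d)
Z(b(-1))*a(16) = (-((-1 - 1)/(-1))²)*(-54 + 6*16) = (-(-1*(-2))²)*(-54 + 96) = -1*2²*42 = -1*4*42 = -4*42 = -168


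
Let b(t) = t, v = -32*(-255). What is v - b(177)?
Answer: 7983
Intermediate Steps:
v = 8160
v - b(177) = 8160 - 1*177 = 8160 - 177 = 7983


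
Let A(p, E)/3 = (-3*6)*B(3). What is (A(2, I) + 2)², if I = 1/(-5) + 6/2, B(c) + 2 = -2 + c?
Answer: 3136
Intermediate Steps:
B(c) = -4 + c (B(c) = -2 + (-2 + c) = -4 + c)
I = 14/5 (I = 1*(-⅕) + 6*(½) = -⅕ + 3 = 14/5 ≈ 2.8000)
A(p, E) = 54 (A(p, E) = 3*((-3*6)*(-4 + 3)) = 3*(-18*(-1)) = 3*18 = 54)
(A(2, I) + 2)² = (54 + 2)² = 56² = 3136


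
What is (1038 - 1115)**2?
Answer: 5929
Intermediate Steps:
(1038 - 1115)**2 = (-77)**2 = 5929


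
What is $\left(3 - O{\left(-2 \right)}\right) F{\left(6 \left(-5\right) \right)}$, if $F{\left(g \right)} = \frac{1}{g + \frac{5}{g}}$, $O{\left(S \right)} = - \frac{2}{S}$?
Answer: $- \frac{12}{181} \approx -0.066298$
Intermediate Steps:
$\left(3 - O{\left(-2 \right)}\right) F{\left(6 \left(-5\right) \right)} = \left(3 - - \frac{2}{-2}\right) \frac{6 \left(-5\right)}{5 + \left(6 \left(-5\right)\right)^{2}} = \left(3 - \left(-2\right) \left(- \frac{1}{2}\right)\right) \left(- \frac{30}{5 + \left(-30\right)^{2}}\right) = \left(3 - 1\right) \left(- \frac{30}{5 + 900}\right) = \left(3 - 1\right) \left(- \frac{30}{905}\right) = 2 \left(\left(-30\right) \frac{1}{905}\right) = 2 \left(- \frac{6}{181}\right) = - \frac{12}{181}$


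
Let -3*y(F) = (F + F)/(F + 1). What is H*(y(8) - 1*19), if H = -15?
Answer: 2645/9 ≈ 293.89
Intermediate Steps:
y(F) = -2*F/(3*(1 + F)) (y(F) = -(F + F)/(3*(F + 1)) = -2*F/(3*(1 + F)))
H*(y(8) - 1*19) = -15*(-2*8/(3 + 3*8) - 1*19) = -15*(-2*8/(3 + 24) - 19) = -15*(-2*8/27 - 19) = -15*(-2*8*1/27 - 19) = -15*(-16/27 - 19) = -15*(-529/27) = 2645/9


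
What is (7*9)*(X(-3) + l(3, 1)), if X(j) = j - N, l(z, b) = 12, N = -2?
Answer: 693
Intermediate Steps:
X(j) = 2 + j (X(j) = j - 1*(-2) = j + 2 = 2 + j)
(7*9)*(X(-3) + l(3, 1)) = (7*9)*((2 - 3) + 12) = 63*(-1 + 12) = 63*11 = 693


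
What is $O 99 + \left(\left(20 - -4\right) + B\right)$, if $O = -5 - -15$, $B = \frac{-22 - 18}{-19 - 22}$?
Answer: $\frac{41614}{41} \approx 1015.0$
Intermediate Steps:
$B = \frac{40}{41}$ ($B = - \frac{40}{-41} = \left(-40\right) \left(- \frac{1}{41}\right) = \frac{40}{41} \approx 0.97561$)
$O = 10$ ($O = -5 + 15 = 10$)
$O 99 + \left(\left(20 - -4\right) + B\right) = 10 \cdot 99 + \left(\left(20 - -4\right) + \frac{40}{41}\right) = 990 + \left(\left(20 + \left(-4 + 8\right)\right) + \frac{40}{41}\right) = 990 + \left(\left(20 + 4\right) + \frac{40}{41}\right) = 990 + \left(24 + \frac{40}{41}\right) = 990 + \frac{1024}{41} = \frac{41614}{41}$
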